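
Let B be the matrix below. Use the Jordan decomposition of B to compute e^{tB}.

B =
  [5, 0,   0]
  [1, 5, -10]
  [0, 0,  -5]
e^{tB} =
  [exp(5*t), 0, 0]
  [t*exp(5*t), exp(5*t), -exp(5*t) + exp(-5*t)]
  [0, 0, exp(-5*t)]

Strategy: write B = P · J · P⁻¹ where J is a Jordan canonical form, so e^{tB} = P · e^{tJ} · P⁻¹, and e^{tJ} can be computed block-by-block.

B has Jordan form
J =
  [-5, 0, 0]
  [ 0, 5, 1]
  [ 0, 0, 5]
(up to reordering of blocks).

Per-block formulas:
  For a 2×2 Jordan block J_2(5): exp(t · J_2(5)) = e^(5t)·(I + t·N), where N is the 2×2 nilpotent shift.
  For a 1×1 block at λ = -5: exp(t · [-5]) = [e^(-5t)].

After assembling e^{tJ} and conjugating by P, we get:

e^{tB} =
  [exp(5*t), 0, 0]
  [t*exp(5*t), exp(5*t), -exp(5*t) + exp(-5*t)]
  [0, 0, exp(-5*t)]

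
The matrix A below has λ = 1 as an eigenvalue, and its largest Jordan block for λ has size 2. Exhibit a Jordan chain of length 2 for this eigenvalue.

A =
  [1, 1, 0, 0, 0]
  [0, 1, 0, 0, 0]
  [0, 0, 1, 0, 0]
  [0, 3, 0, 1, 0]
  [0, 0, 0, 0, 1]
A Jordan chain for λ = 1 of length 2:
v_1 = (1, 0, 0, 3, 0)ᵀ
v_2 = (0, 1, 0, 0, 0)ᵀ

Let N = A − (1)·I. We want v_2 with N^2 v_2 = 0 but N^1 v_2 ≠ 0; then v_{j-1} := N · v_j for j = 2, …, 2.

Pick v_2 = (0, 1, 0, 0, 0)ᵀ.
Then v_1 = N · v_2 = (1, 0, 0, 3, 0)ᵀ.

Sanity check: (A − (1)·I) v_1 = (0, 0, 0, 0, 0)ᵀ = 0. ✓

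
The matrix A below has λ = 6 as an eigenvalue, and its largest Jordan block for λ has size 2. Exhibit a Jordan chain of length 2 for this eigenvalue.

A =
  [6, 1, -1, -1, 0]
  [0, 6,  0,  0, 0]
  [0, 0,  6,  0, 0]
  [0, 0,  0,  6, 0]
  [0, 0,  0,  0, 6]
A Jordan chain for λ = 6 of length 2:
v_1 = (1, 0, 0, 0, 0)ᵀ
v_2 = (0, 1, 0, 0, 0)ᵀ

Let N = A − (6)·I. We want v_2 with N^2 v_2 = 0 but N^1 v_2 ≠ 0; then v_{j-1} := N · v_j for j = 2, …, 2.

Pick v_2 = (0, 1, 0, 0, 0)ᵀ.
Then v_1 = N · v_2 = (1, 0, 0, 0, 0)ᵀ.

Sanity check: (A − (6)·I) v_1 = (0, 0, 0, 0, 0)ᵀ = 0. ✓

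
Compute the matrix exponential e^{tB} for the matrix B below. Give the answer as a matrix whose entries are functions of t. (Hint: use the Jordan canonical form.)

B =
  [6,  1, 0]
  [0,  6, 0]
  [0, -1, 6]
e^{tB} =
  [exp(6*t), t*exp(6*t), 0]
  [0, exp(6*t), 0]
  [0, -t*exp(6*t), exp(6*t)]

Strategy: write B = P · J · P⁻¹ where J is a Jordan canonical form, so e^{tB} = P · e^{tJ} · P⁻¹, and e^{tJ} can be computed block-by-block.

B has Jordan form
J =
  [6, 1, 0]
  [0, 6, 0]
  [0, 0, 6]
(up to reordering of blocks).

Per-block formulas:
  For a 1×1 block at λ = 6: exp(t · [6]) = [e^(6t)].
  For a 2×2 Jordan block J_2(6): exp(t · J_2(6)) = e^(6t)·(I + t·N), where N is the 2×2 nilpotent shift.

After assembling e^{tJ} and conjugating by P, we get:

e^{tB} =
  [exp(6*t), t*exp(6*t), 0]
  [0, exp(6*t), 0]
  [0, -t*exp(6*t), exp(6*t)]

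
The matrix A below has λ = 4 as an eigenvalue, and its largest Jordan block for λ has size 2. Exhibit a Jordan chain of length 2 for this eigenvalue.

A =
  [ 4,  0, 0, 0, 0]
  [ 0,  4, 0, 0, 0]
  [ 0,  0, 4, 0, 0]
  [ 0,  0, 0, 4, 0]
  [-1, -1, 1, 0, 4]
A Jordan chain for λ = 4 of length 2:
v_1 = (0, 0, 0, 0, -1)ᵀ
v_2 = (1, 0, 0, 0, 0)ᵀ

Let N = A − (4)·I. We want v_2 with N^2 v_2 = 0 but N^1 v_2 ≠ 0; then v_{j-1} := N · v_j for j = 2, …, 2.

Pick v_2 = (1, 0, 0, 0, 0)ᵀ.
Then v_1 = N · v_2 = (0, 0, 0, 0, -1)ᵀ.

Sanity check: (A − (4)·I) v_1 = (0, 0, 0, 0, 0)ᵀ = 0. ✓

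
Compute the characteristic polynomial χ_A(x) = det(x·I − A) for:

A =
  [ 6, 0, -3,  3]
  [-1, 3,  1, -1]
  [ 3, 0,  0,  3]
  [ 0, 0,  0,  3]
x^4 - 12*x^3 + 54*x^2 - 108*x + 81

Expanding det(x·I − A) (e.g. by cofactor expansion or by noting that A is similar to its Jordan form J, which has the same characteristic polynomial as A) gives
  χ_A(x) = x^4 - 12*x^3 + 54*x^2 - 108*x + 81
which factors as (x - 3)^4. The eigenvalues (with algebraic multiplicities) are λ = 3 with multiplicity 4.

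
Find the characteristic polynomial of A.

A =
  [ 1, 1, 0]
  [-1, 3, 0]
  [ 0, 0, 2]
x^3 - 6*x^2 + 12*x - 8

Expanding det(x·I − A) (e.g. by cofactor expansion or by noting that A is similar to its Jordan form J, which has the same characteristic polynomial as A) gives
  χ_A(x) = x^3 - 6*x^2 + 12*x - 8
which factors as (x - 2)^3. The eigenvalues (with algebraic multiplicities) are λ = 2 with multiplicity 3.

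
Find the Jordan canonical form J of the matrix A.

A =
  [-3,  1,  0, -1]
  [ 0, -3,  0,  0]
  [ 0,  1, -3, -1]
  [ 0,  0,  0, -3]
J_2(-3) ⊕ J_1(-3) ⊕ J_1(-3)

The characteristic polynomial is
  det(x·I − A) = x^4 + 12*x^3 + 54*x^2 + 108*x + 81 = (x + 3)^4

Eigenvalues and multiplicities (the geometric multiplicity of λ is n − rank(A − λI), which equals the number of Jordan blocks for λ):
  λ = -3: algebraic multiplicity = 4, geometric multiplicity = 3

Determining the block sizes for each eigenvalue:
  λ = -3: 3 blocks summing to 4 forces exactly one block of size 2 and the rest size 1 → block sizes [2, 1, 1]

Assembling the blocks gives a Jordan form
J =
  [-3,  1,  0,  0]
  [ 0, -3,  0,  0]
  [ 0,  0, -3,  0]
  [ 0,  0,  0, -3]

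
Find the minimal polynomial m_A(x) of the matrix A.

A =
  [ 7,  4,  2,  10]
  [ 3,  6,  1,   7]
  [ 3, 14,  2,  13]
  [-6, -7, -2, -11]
x^3 - 3*x^2 + 3*x - 1

The characteristic polynomial is χ_A(x) = (x - 1)^4, so the eigenvalues are known. The minimal polynomial is
  m_A(x) = Π_λ (x − λ)^{k_λ}
where k_λ is the size of the *largest* Jordan block for λ (equivalently, the smallest k with (A − λI)^k v = 0 for every generalised eigenvector v of λ).

  λ = 1: largest Jordan block has size 3, contributing (x − 1)^3

So m_A(x) = (x - 1)^3 = x^3 - 3*x^2 + 3*x - 1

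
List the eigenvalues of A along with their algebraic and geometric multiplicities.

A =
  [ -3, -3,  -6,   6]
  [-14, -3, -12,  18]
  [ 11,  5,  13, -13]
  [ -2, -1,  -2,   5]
λ = 3: alg = 4, geom = 2

Step 1 — factor the characteristic polynomial to read off the algebraic multiplicities:
  χ_A(x) = (x - 3)^4

Step 2 — compute geometric multiplicities via the rank-nullity identity g(λ) = n − rank(A − λI):
  rank(A − (3)·I) = 2, so dim ker(A − (3)·I) = n − 2 = 2

Summary:
  λ = 3: algebraic multiplicity = 4, geometric multiplicity = 2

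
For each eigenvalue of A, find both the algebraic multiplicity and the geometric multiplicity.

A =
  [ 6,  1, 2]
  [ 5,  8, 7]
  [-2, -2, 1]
λ = 5: alg = 3, geom = 1

Step 1 — factor the characteristic polynomial to read off the algebraic multiplicities:
  χ_A(x) = (x - 5)^3

Step 2 — compute geometric multiplicities via the rank-nullity identity g(λ) = n − rank(A − λI):
  rank(A − (5)·I) = 2, so dim ker(A − (5)·I) = n − 2 = 1

Summary:
  λ = 5: algebraic multiplicity = 3, geometric multiplicity = 1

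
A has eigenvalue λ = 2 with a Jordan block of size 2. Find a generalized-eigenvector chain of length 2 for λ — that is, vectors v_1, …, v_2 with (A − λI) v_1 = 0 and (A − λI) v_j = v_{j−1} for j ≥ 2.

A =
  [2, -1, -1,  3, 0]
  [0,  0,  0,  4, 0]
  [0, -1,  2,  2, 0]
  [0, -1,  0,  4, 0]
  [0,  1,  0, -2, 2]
A Jordan chain for λ = 2 of length 2:
v_1 = (-1, -2, -1, -1, 1)ᵀ
v_2 = (0, 1, 0, 0, 0)ᵀ

Let N = A − (2)·I. We want v_2 with N^2 v_2 = 0 but N^1 v_2 ≠ 0; then v_{j-1} := N · v_j for j = 2, …, 2.

Pick v_2 = (0, 1, 0, 0, 0)ᵀ.
Then v_1 = N · v_2 = (-1, -2, -1, -1, 1)ᵀ.

Sanity check: (A − (2)·I) v_1 = (0, 0, 0, 0, 0)ᵀ = 0. ✓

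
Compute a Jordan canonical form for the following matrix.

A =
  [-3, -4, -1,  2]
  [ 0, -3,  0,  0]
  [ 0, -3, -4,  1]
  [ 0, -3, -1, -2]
J_3(-3) ⊕ J_1(-3)

The characteristic polynomial is
  det(x·I − A) = x^4 + 12*x^3 + 54*x^2 + 108*x + 81 = (x + 3)^4

Eigenvalues and multiplicities (the geometric multiplicity of λ is n − rank(A − λI), which equals the number of Jordan blocks for λ):
  λ = -3: algebraic multiplicity = 4, geometric multiplicity = 2

Determining the block sizes for each eigenvalue:
  λ = -3: with am = 4 and gm = 2, the partition is not yet determined (e.g. several partitions of 4 into 2 parts exist). Let N = A − (-3)·I. Computing rank(N^1) = 2, rank(N^2) = 1, rank(N^3) = 0; the number of blocks of size ≥ j is rank(N^{j−1}) − rank(N^j), giving [2, 1, 1]. So we have 1 block(s) of size 3, 1 block(s) of size 1 → block sizes [3, 1]

Assembling the blocks gives a Jordan form
J =
  [-3,  1,  0,  0]
  [ 0, -3,  1,  0]
  [ 0,  0, -3,  0]
  [ 0,  0,  0, -3]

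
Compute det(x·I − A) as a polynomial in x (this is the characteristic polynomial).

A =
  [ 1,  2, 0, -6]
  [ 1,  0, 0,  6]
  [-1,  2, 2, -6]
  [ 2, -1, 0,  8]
x^4 - 11*x^3 + 42*x^2 - 68*x + 40

Expanding det(x·I − A) (e.g. by cofactor expansion or by noting that A is similar to its Jordan form J, which has the same characteristic polynomial as A) gives
  χ_A(x) = x^4 - 11*x^3 + 42*x^2 - 68*x + 40
which factors as (x - 5)*(x - 2)^3. The eigenvalues (with algebraic multiplicities) are λ = 2 with multiplicity 3, λ = 5 with multiplicity 1.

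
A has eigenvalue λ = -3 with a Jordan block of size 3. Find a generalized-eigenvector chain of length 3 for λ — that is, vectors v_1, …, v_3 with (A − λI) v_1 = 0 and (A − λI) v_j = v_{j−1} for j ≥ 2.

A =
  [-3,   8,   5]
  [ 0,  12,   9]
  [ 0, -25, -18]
A Jordan chain for λ = -3 of length 3:
v_1 = (-5, 0, 0)ᵀ
v_2 = (8, 15, -25)ᵀ
v_3 = (0, 1, 0)ᵀ

Let N = A − (-3)·I. We want v_3 with N^3 v_3 = 0 but N^2 v_3 ≠ 0; then v_{j-1} := N · v_j for j = 3, …, 2.

Pick v_3 = (0, 1, 0)ᵀ.
Then v_2 = N · v_3 = (8, 15, -25)ᵀ.
Then v_1 = N · v_2 = (-5, 0, 0)ᵀ.

Sanity check: (A − (-3)·I) v_1 = (0, 0, 0)ᵀ = 0. ✓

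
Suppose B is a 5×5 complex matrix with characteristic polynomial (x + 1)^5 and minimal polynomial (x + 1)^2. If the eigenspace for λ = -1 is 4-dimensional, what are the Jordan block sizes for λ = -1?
Block sizes for λ = -1: [2, 1, 1, 1]

Step 1 — from the characteristic polynomial, algebraic multiplicity of λ = -1 is 5. From dim ker(B − (-1)·I) = 4, there are exactly 4 Jordan blocks for λ = -1.
Step 2 — from the minimal polynomial, the factor (x + 1)^2 tells us the largest block for λ = -1 has size 2.
Step 3 — with total size 5, 4 blocks, and largest block 2, the block sizes (in nonincreasing order) are [2, 1, 1, 1].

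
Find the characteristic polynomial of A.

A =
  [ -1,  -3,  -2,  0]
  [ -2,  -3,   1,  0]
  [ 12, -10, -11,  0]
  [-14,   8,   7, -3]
x^4 + 18*x^3 + 120*x^2 + 350*x + 375

Expanding det(x·I − A) (e.g. by cofactor expansion or by noting that A is similar to its Jordan form J, which has the same characteristic polynomial as A) gives
  χ_A(x) = x^4 + 18*x^3 + 120*x^2 + 350*x + 375
which factors as (x + 3)*(x + 5)^3. The eigenvalues (with algebraic multiplicities) are λ = -5 with multiplicity 3, λ = -3 with multiplicity 1.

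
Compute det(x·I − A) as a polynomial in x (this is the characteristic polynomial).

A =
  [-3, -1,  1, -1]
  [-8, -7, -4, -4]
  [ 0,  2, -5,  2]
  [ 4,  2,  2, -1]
x^4 + 16*x^3 + 94*x^2 + 240*x + 225

Expanding det(x·I − A) (e.g. by cofactor expansion or by noting that A is similar to its Jordan form J, which has the same characteristic polynomial as A) gives
  χ_A(x) = x^4 + 16*x^3 + 94*x^2 + 240*x + 225
which factors as (x + 3)^2*(x + 5)^2. The eigenvalues (with algebraic multiplicities) are λ = -5 with multiplicity 2, λ = -3 with multiplicity 2.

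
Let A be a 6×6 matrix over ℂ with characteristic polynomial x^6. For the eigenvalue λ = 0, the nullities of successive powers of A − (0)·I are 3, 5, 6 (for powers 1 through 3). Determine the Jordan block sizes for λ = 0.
Block sizes for λ = 0: [3, 2, 1]

From the dimensions of kernels of powers, the number of Jordan blocks of size at least j is d_j − d_{j−1} where d_j = dim ker(N^j) (with d_0 = 0). Computing the differences gives [3, 2, 1].
The number of blocks of size exactly k is (#blocks of size ≥ k) − (#blocks of size ≥ k + 1), so the partition is: 1 block(s) of size 1, 1 block(s) of size 2, 1 block(s) of size 3.
In nonincreasing order the block sizes are [3, 2, 1].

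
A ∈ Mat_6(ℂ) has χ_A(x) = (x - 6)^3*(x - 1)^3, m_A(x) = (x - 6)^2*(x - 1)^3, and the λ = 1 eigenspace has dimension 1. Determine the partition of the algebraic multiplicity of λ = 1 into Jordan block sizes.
Block sizes for λ = 1: [3]

Step 1 — from the characteristic polynomial, algebraic multiplicity of λ = 1 is 3. From dim ker(A − (1)·I) = 1, there are exactly 1 Jordan blocks for λ = 1.
Step 2 — from the minimal polynomial, the factor (x − 1)^3 tells us the largest block for λ = 1 has size 3.
Step 3 — with total size 3, 1 blocks, and largest block 3, the block sizes (in nonincreasing order) are [3].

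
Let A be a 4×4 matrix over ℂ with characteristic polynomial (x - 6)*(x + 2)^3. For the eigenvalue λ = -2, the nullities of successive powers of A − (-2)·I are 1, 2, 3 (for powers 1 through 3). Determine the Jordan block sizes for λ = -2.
Block sizes for λ = -2: [3]

From the dimensions of kernels of powers, the number of Jordan blocks of size at least j is d_j − d_{j−1} where d_j = dim ker(N^j) (with d_0 = 0). Computing the differences gives [1, 1, 1].
The number of blocks of size exactly k is (#blocks of size ≥ k) − (#blocks of size ≥ k + 1), so the partition is: 1 block(s) of size 3.
In nonincreasing order the block sizes are [3].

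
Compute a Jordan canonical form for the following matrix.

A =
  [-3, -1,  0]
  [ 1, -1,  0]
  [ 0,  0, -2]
J_2(-2) ⊕ J_1(-2)

The characteristic polynomial is
  det(x·I − A) = x^3 + 6*x^2 + 12*x + 8 = (x + 2)^3

Eigenvalues and multiplicities (the geometric multiplicity of λ is n − rank(A − λI), which equals the number of Jordan blocks for λ):
  λ = -2: algebraic multiplicity = 3, geometric multiplicity = 2

Determining the block sizes for each eigenvalue:
  λ = -2: 2 blocks summing to 3 forces exactly one block of size 2 and the rest size 1 → block sizes [2, 1]

Assembling the blocks gives a Jordan form
J =
  [-2,  1,  0]
  [ 0, -2,  0]
  [ 0,  0, -2]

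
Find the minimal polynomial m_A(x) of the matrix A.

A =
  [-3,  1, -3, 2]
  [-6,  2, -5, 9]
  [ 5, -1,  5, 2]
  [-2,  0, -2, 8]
x^4 - 12*x^3 + 45*x^2 - 58*x + 24

The characteristic polynomial is χ_A(x) = (x - 6)*(x - 4)*(x - 1)^2, so the eigenvalues are known. The minimal polynomial is
  m_A(x) = Π_λ (x − λ)^{k_λ}
where k_λ is the size of the *largest* Jordan block for λ (equivalently, the smallest k with (A − λI)^k v = 0 for every generalised eigenvector v of λ).

  λ = 1: largest Jordan block has size 2, contributing (x − 1)^2
  λ = 4: largest Jordan block has size 1, contributing (x − 4)
  λ = 6: largest Jordan block has size 1, contributing (x − 6)

So m_A(x) = (x - 6)*(x - 4)*(x - 1)^2 = x^4 - 12*x^3 + 45*x^2 - 58*x + 24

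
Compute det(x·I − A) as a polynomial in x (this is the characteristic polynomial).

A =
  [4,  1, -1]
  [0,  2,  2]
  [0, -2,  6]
x^3 - 12*x^2 + 48*x - 64

Expanding det(x·I − A) (e.g. by cofactor expansion or by noting that A is similar to its Jordan form J, which has the same characteristic polynomial as A) gives
  χ_A(x) = x^3 - 12*x^2 + 48*x - 64
which factors as (x - 4)^3. The eigenvalues (with algebraic multiplicities) are λ = 4 with multiplicity 3.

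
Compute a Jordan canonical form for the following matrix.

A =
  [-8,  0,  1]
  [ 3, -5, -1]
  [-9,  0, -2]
J_2(-5) ⊕ J_1(-5)

The characteristic polynomial is
  det(x·I − A) = x^3 + 15*x^2 + 75*x + 125 = (x + 5)^3

Eigenvalues and multiplicities (the geometric multiplicity of λ is n − rank(A − λI), which equals the number of Jordan blocks for λ):
  λ = -5: algebraic multiplicity = 3, geometric multiplicity = 2

Determining the block sizes for each eigenvalue:
  λ = -5: 2 blocks summing to 3 forces exactly one block of size 2 and the rest size 1 → block sizes [2, 1]

Assembling the blocks gives a Jordan form
J =
  [-5,  1,  0]
  [ 0, -5,  0]
  [ 0,  0, -5]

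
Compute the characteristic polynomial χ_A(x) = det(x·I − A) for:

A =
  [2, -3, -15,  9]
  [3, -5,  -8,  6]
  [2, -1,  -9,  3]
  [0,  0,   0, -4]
x^4 + 16*x^3 + 96*x^2 + 256*x + 256

Expanding det(x·I − A) (e.g. by cofactor expansion or by noting that A is similar to its Jordan form J, which has the same characteristic polynomial as A) gives
  χ_A(x) = x^4 + 16*x^3 + 96*x^2 + 256*x + 256
which factors as (x + 4)^4. The eigenvalues (with algebraic multiplicities) are λ = -4 with multiplicity 4.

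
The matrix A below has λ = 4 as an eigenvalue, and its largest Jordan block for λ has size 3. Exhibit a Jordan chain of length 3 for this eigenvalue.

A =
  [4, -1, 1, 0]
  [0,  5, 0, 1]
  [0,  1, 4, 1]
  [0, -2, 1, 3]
A Jordan chain for λ = 4 of length 3:
v_1 = (0, -1, -1, 1)ᵀ
v_2 = (-1, 1, 1, -2)ᵀ
v_3 = (0, 1, 0, 0)ᵀ

Let N = A − (4)·I. We want v_3 with N^3 v_3 = 0 but N^2 v_3 ≠ 0; then v_{j-1} := N · v_j for j = 3, …, 2.

Pick v_3 = (0, 1, 0, 0)ᵀ.
Then v_2 = N · v_3 = (-1, 1, 1, -2)ᵀ.
Then v_1 = N · v_2 = (0, -1, -1, 1)ᵀ.

Sanity check: (A − (4)·I) v_1 = (0, 0, 0, 0)ᵀ = 0. ✓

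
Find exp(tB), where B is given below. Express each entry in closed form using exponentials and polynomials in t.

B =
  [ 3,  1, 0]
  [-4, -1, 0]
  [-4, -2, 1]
e^{tB} =
  [2*t*exp(t) + exp(t), t*exp(t), 0]
  [-4*t*exp(t), -2*t*exp(t) + exp(t), 0]
  [-4*t*exp(t), -2*t*exp(t), exp(t)]

Strategy: write B = P · J · P⁻¹ where J is a Jordan canonical form, so e^{tB} = P · e^{tJ} · P⁻¹, and e^{tJ} can be computed block-by-block.

B has Jordan form
J =
  [1, 1, 0]
  [0, 1, 0]
  [0, 0, 1]
(up to reordering of blocks).

Per-block formulas:
  For a 1×1 block at λ = 1: exp(t · [1]) = [e^(1t)].
  For a 2×2 Jordan block J_2(1): exp(t · J_2(1)) = e^(1t)·(I + t·N), where N is the 2×2 nilpotent shift.

After assembling e^{tJ} and conjugating by P, we get:

e^{tB} =
  [2*t*exp(t) + exp(t), t*exp(t), 0]
  [-4*t*exp(t), -2*t*exp(t) + exp(t), 0]
  [-4*t*exp(t), -2*t*exp(t), exp(t)]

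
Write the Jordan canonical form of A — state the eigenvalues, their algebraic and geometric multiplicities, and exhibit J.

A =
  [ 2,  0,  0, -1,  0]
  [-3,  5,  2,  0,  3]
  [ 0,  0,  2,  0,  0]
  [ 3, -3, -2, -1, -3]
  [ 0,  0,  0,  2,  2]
J_3(2) ⊕ J_1(2) ⊕ J_1(2)

The characteristic polynomial is
  det(x·I − A) = x^5 - 10*x^4 + 40*x^3 - 80*x^2 + 80*x - 32 = (x - 2)^5

Eigenvalues and multiplicities (the geometric multiplicity of λ is n − rank(A − λI), which equals the number of Jordan blocks for λ):
  λ = 2: algebraic multiplicity = 5, geometric multiplicity = 3

Determining the block sizes for each eigenvalue:
  λ = 2: with am = 5 and gm = 3, the partition is not yet determined (e.g. several partitions of 5 into 3 parts exist). Let N = A − (2)·I. Computing rank(N^1) = 2, rank(N^2) = 1, rank(N^3) = 0; the number of blocks of size ≥ j is rank(N^{j−1}) − rank(N^j), giving [3, 1, 1]. So we have 1 block(s) of size 3, 2 block(s) of size 1 → block sizes [3, 1, 1]

Assembling the blocks gives a Jordan form
J =
  [2, 1, 0, 0, 0]
  [0, 2, 1, 0, 0]
  [0, 0, 2, 0, 0]
  [0, 0, 0, 2, 0]
  [0, 0, 0, 0, 2]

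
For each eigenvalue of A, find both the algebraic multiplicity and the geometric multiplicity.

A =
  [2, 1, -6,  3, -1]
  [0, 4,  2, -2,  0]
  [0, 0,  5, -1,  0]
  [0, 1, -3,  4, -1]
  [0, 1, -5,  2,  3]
λ = 2: alg = 1, geom = 1; λ = 4: alg = 4, geom = 2

Step 1 — factor the characteristic polynomial to read off the algebraic multiplicities:
  χ_A(x) = (x - 4)^4*(x - 2)

Step 2 — compute geometric multiplicities via the rank-nullity identity g(λ) = n − rank(A − λI):
  rank(A − (2)·I) = 4, so dim ker(A − (2)·I) = n − 4 = 1
  rank(A − (4)·I) = 3, so dim ker(A − (4)·I) = n − 3 = 2

Summary:
  λ = 2: algebraic multiplicity = 1, geometric multiplicity = 1
  λ = 4: algebraic multiplicity = 4, geometric multiplicity = 2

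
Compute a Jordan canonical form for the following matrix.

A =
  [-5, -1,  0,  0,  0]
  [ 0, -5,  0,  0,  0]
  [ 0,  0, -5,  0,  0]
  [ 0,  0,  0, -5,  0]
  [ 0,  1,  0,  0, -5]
J_2(-5) ⊕ J_1(-5) ⊕ J_1(-5) ⊕ J_1(-5)

The characteristic polynomial is
  det(x·I − A) = x^5 + 25*x^4 + 250*x^3 + 1250*x^2 + 3125*x + 3125 = (x + 5)^5

Eigenvalues and multiplicities (the geometric multiplicity of λ is n − rank(A − λI), which equals the number of Jordan blocks for λ):
  λ = -5: algebraic multiplicity = 5, geometric multiplicity = 4

Determining the block sizes for each eigenvalue:
  λ = -5: 4 blocks summing to 5 forces exactly one block of size 2 and the rest size 1 → block sizes [2, 1, 1, 1]

Assembling the blocks gives a Jordan form
J =
  [-5,  1,  0,  0,  0]
  [ 0, -5,  0,  0,  0]
  [ 0,  0, -5,  0,  0]
  [ 0,  0,  0, -5,  0]
  [ 0,  0,  0,  0, -5]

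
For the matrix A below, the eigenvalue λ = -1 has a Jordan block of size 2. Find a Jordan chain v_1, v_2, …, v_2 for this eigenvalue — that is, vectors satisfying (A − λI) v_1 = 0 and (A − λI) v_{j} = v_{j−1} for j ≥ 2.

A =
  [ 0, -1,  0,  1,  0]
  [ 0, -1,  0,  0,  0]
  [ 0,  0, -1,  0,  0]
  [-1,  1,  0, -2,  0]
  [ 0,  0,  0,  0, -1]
A Jordan chain for λ = -1 of length 2:
v_1 = (1, 0, 0, -1, 0)ᵀ
v_2 = (1, 0, 0, 0, 0)ᵀ

Let N = A − (-1)·I. We want v_2 with N^2 v_2 = 0 but N^1 v_2 ≠ 0; then v_{j-1} := N · v_j for j = 2, …, 2.

Pick v_2 = (1, 0, 0, 0, 0)ᵀ.
Then v_1 = N · v_2 = (1, 0, 0, -1, 0)ᵀ.

Sanity check: (A − (-1)·I) v_1 = (0, 0, 0, 0, 0)ᵀ = 0. ✓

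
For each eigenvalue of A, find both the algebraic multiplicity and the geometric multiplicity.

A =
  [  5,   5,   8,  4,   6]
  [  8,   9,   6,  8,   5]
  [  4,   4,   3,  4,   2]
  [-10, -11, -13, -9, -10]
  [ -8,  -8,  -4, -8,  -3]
λ = 1: alg = 5, geom = 2

Step 1 — factor the characteristic polynomial to read off the algebraic multiplicities:
  χ_A(x) = (x - 1)^5

Step 2 — compute geometric multiplicities via the rank-nullity identity g(λ) = n − rank(A − λI):
  rank(A − (1)·I) = 3, so dim ker(A − (1)·I) = n − 3 = 2

Summary:
  λ = 1: algebraic multiplicity = 5, geometric multiplicity = 2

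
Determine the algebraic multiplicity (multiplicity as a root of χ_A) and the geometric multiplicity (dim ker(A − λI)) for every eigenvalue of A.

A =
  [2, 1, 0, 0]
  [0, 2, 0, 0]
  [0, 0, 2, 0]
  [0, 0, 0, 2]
λ = 2: alg = 4, geom = 3

Step 1 — factor the characteristic polynomial to read off the algebraic multiplicities:
  χ_A(x) = (x - 2)^4

Step 2 — compute geometric multiplicities via the rank-nullity identity g(λ) = n − rank(A − λI):
  rank(A − (2)·I) = 1, so dim ker(A − (2)·I) = n − 1 = 3

Summary:
  λ = 2: algebraic multiplicity = 4, geometric multiplicity = 3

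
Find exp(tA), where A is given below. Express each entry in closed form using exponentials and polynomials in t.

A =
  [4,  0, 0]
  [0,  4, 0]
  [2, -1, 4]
e^{tA} =
  [exp(4*t), 0, 0]
  [0, exp(4*t), 0]
  [2*t*exp(4*t), -t*exp(4*t), exp(4*t)]

Strategy: write A = P · J · P⁻¹ where J is a Jordan canonical form, so e^{tA} = P · e^{tJ} · P⁻¹, and e^{tJ} can be computed block-by-block.

A has Jordan form
J =
  [4, 1, 0]
  [0, 4, 0]
  [0, 0, 4]
(up to reordering of blocks).

Per-block formulas:
  For a 2×2 Jordan block J_2(4): exp(t · J_2(4)) = e^(4t)·(I + t·N), where N is the 2×2 nilpotent shift.
  For a 1×1 block at λ = 4: exp(t · [4]) = [e^(4t)].

After assembling e^{tJ} and conjugating by P, we get:

e^{tA} =
  [exp(4*t), 0, 0]
  [0, exp(4*t), 0]
  [2*t*exp(4*t), -t*exp(4*t), exp(4*t)]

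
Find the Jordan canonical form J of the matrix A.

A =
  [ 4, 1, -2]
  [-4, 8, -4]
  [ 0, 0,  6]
J_2(6) ⊕ J_1(6)

The characteristic polynomial is
  det(x·I − A) = x^3 - 18*x^2 + 108*x - 216 = (x - 6)^3

Eigenvalues and multiplicities (the geometric multiplicity of λ is n − rank(A − λI), which equals the number of Jordan blocks for λ):
  λ = 6: algebraic multiplicity = 3, geometric multiplicity = 2

Determining the block sizes for each eigenvalue:
  λ = 6: 2 blocks summing to 3 forces exactly one block of size 2 and the rest size 1 → block sizes [2, 1]

Assembling the blocks gives a Jordan form
J =
  [6, 1, 0]
  [0, 6, 0]
  [0, 0, 6]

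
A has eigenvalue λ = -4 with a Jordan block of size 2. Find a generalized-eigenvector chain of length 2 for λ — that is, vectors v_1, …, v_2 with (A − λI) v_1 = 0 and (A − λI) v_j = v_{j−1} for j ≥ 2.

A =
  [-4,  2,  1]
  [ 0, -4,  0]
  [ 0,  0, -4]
A Jordan chain for λ = -4 of length 2:
v_1 = (2, 0, 0)ᵀ
v_2 = (0, 1, 0)ᵀ

Let N = A − (-4)·I. We want v_2 with N^2 v_2 = 0 but N^1 v_2 ≠ 0; then v_{j-1} := N · v_j for j = 2, …, 2.

Pick v_2 = (0, 1, 0)ᵀ.
Then v_1 = N · v_2 = (2, 0, 0)ᵀ.

Sanity check: (A − (-4)·I) v_1 = (0, 0, 0)ᵀ = 0. ✓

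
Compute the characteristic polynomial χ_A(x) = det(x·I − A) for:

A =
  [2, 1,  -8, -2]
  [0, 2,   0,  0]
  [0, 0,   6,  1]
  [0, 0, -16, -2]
x^4 - 8*x^3 + 24*x^2 - 32*x + 16

Expanding det(x·I − A) (e.g. by cofactor expansion or by noting that A is similar to its Jordan form J, which has the same characteristic polynomial as A) gives
  χ_A(x) = x^4 - 8*x^3 + 24*x^2 - 32*x + 16
which factors as (x - 2)^4. The eigenvalues (with algebraic multiplicities) are λ = 2 with multiplicity 4.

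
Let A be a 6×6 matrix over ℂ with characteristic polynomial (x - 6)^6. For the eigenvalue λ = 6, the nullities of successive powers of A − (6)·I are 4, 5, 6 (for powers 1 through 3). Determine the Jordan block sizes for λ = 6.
Block sizes for λ = 6: [3, 1, 1, 1]

From the dimensions of kernels of powers, the number of Jordan blocks of size at least j is d_j − d_{j−1} where d_j = dim ker(N^j) (with d_0 = 0). Computing the differences gives [4, 1, 1].
The number of blocks of size exactly k is (#blocks of size ≥ k) − (#blocks of size ≥ k + 1), so the partition is: 3 block(s) of size 1, 1 block(s) of size 3.
In nonincreasing order the block sizes are [3, 1, 1, 1].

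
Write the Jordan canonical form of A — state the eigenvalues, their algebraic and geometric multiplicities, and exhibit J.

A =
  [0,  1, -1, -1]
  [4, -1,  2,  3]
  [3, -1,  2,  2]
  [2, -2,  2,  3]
J_2(1) ⊕ J_2(1)

The characteristic polynomial is
  det(x·I − A) = x^4 - 4*x^3 + 6*x^2 - 4*x + 1 = (x - 1)^4

Eigenvalues and multiplicities (the geometric multiplicity of λ is n − rank(A − λI), which equals the number of Jordan blocks for λ):
  λ = 1: algebraic multiplicity = 4, geometric multiplicity = 2

Determining the block sizes for each eigenvalue:
  λ = 1: with am = 4 and gm = 2, the partition is not yet determined (e.g. several partitions of 4 into 2 parts exist). Let N = A − (1)·I. Computing rank(N^1) = 2, rank(N^2) = 0; the number of blocks of size ≥ j is rank(N^{j−1}) − rank(N^j), giving [2, 2]. So we have 2 block(s) of size 2 → block sizes [2, 2]

Assembling the blocks gives a Jordan form
J =
  [1, 1, 0, 0]
  [0, 1, 0, 0]
  [0, 0, 1, 1]
  [0, 0, 0, 1]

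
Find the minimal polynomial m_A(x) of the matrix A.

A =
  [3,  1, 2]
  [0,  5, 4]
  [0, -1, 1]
x^2 - 6*x + 9

The characteristic polynomial is χ_A(x) = (x - 3)^3, so the eigenvalues are known. The minimal polynomial is
  m_A(x) = Π_λ (x − λ)^{k_λ}
where k_λ is the size of the *largest* Jordan block for λ (equivalently, the smallest k with (A − λI)^k v = 0 for every generalised eigenvector v of λ).

  λ = 3: largest Jordan block has size 2, contributing (x − 3)^2

So m_A(x) = (x - 3)^2 = x^2 - 6*x + 9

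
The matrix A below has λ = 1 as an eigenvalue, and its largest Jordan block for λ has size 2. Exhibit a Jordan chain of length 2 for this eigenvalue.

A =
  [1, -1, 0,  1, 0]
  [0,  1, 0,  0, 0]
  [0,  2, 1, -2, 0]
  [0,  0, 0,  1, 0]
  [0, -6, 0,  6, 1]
A Jordan chain for λ = 1 of length 2:
v_1 = (-1, 0, 2, 0, -6)ᵀ
v_2 = (0, 1, 0, 0, 0)ᵀ

Let N = A − (1)·I. We want v_2 with N^2 v_2 = 0 but N^1 v_2 ≠ 0; then v_{j-1} := N · v_j for j = 2, …, 2.

Pick v_2 = (0, 1, 0, 0, 0)ᵀ.
Then v_1 = N · v_2 = (-1, 0, 2, 0, -6)ᵀ.

Sanity check: (A − (1)·I) v_1 = (0, 0, 0, 0, 0)ᵀ = 0. ✓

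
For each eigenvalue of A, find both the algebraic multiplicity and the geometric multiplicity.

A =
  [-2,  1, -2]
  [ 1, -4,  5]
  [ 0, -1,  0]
λ = -2: alg = 3, geom = 1

Step 1 — factor the characteristic polynomial to read off the algebraic multiplicities:
  χ_A(x) = (x + 2)^3

Step 2 — compute geometric multiplicities via the rank-nullity identity g(λ) = n − rank(A − λI):
  rank(A − (-2)·I) = 2, so dim ker(A − (-2)·I) = n − 2 = 1

Summary:
  λ = -2: algebraic multiplicity = 3, geometric multiplicity = 1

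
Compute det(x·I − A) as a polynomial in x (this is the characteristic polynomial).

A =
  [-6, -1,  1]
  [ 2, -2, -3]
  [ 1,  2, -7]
x^3 + 15*x^2 + 75*x + 125

Expanding det(x·I − A) (e.g. by cofactor expansion or by noting that A is similar to its Jordan form J, which has the same characteristic polynomial as A) gives
  χ_A(x) = x^3 + 15*x^2 + 75*x + 125
which factors as (x + 5)^3. The eigenvalues (with algebraic multiplicities) are λ = -5 with multiplicity 3.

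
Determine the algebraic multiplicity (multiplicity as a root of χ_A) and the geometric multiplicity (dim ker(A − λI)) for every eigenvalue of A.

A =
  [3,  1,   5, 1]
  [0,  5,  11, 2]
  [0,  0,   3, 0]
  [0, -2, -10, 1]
λ = 3: alg = 4, geom = 2

Step 1 — factor the characteristic polynomial to read off the algebraic multiplicities:
  χ_A(x) = (x - 3)^4

Step 2 — compute geometric multiplicities via the rank-nullity identity g(λ) = n − rank(A − λI):
  rank(A − (3)·I) = 2, so dim ker(A − (3)·I) = n − 2 = 2

Summary:
  λ = 3: algebraic multiplicity = 4, geometric multiplicity = 2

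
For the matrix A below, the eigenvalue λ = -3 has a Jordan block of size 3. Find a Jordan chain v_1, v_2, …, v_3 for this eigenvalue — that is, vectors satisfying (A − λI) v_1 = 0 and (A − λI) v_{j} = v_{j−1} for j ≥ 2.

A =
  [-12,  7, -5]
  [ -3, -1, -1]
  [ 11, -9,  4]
A Jordan chain for λ = -3 of length 3:
v_1 = (5, 10, 5)ᵀ
v_2 = (-9, -3, 11)ᵀ
v_3 = (1, 0, 0)ᵀ

Let N = A − (-3)·I. We want v_3 with N^3 v_3 = 0 but N^2 v_3 ≠ 0; then v_{j-1} := N · v_j for j = 3, …, 2.

Pick v_3 = (1, 0, 0)ᵀ.
Then v_2 = N · v_3 = (-9, -3, 11)ᵀ.
Then v_1 = N · v_2 = (5, 10, 5)ᵀ.

Sanity check: (A − (-3)·I) v_1 = (0, 0, 0)ᵀ = 0. ✓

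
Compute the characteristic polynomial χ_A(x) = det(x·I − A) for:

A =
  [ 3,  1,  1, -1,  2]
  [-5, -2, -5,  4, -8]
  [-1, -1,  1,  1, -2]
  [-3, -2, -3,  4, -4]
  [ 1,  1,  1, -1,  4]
x^5 - 10*x^4 + 40*x^3 - 80*x^2 + 80*x - 32

Expanding det(x·I − A) (e.g. by cofactor expansion or by noting that A is similar to its Jordan form J, which has the same characteristic polynomial as A) gives
  χ_A(x) = x^5 - 10*x^4 + 40*x^3 - 80*x^2 + 80*x - 32
which factors as (x - 2)^5. The eigenvalues (with algebraic multiplicities) are λ = 2 with multiplicity 5.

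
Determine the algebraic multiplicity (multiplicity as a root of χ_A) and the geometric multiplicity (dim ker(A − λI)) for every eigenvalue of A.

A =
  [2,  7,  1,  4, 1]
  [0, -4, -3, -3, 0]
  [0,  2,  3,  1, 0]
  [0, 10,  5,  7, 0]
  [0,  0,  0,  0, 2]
λ = 2: alg = 5, geom = 3

Step 1 — factor the characteristic polynomial to read off the algebraic multiplicities:
  χ_A(x) = (x - 2)^5

Step 2 — compute geometric multiplicities via the rank-nullity identity g(λ) = n − rank(A − λI):
  rank(A − (2)·I) = 2, so dim ker(A − (2)·I) = n − 2 = 3

Summary:
  λ = 2: algebraic multiplicity = 5, geometric multiplicity = 3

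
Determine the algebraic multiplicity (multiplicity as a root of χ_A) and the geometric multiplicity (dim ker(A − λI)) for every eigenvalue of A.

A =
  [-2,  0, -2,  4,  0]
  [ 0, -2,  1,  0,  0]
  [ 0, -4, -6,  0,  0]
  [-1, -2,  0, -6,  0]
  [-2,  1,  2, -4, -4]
λ = -4: alg = 5, geom = 2

Step 1 — factor the characteristic polynomial to read off the algebraic multiplicities:
  χ_A(x) = (x + 4)^5

Step 2 — compute geometric multiplicities via the rank-nullity identity g(λ) = n − rank(A − λI):
  rank(A − (-4)·I) = 3, so dim ker(A − (-4)·I) = n − 3 = 2

Summary:
  λ = -4: algebraic multiplicity = 5, geometric multiplicity = 2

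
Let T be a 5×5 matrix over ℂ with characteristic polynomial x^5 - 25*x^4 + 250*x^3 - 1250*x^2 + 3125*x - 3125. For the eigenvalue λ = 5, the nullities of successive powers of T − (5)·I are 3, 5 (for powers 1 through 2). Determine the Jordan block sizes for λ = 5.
Block sizes for λ = 5: [2, 2, 1]

From the dimensions of kernels of powers, the number of Jordan blocks of size at least j is d_j − d_{j−1} where d_j = dim ker(N^j) (with d_0 = 0). Computing the differences gives [3, 2].
The number of blocks of size exactly k is (#blocks of size ≥ k) − (#blocks of size ≥ k + 1), so the partition is: 1 block(s) of size 1, 2 block(s) of size 2.
In nonincreasing order the block sizes are [2, 2, 1].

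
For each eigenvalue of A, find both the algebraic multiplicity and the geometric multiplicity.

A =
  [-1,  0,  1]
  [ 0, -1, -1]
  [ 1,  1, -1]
λ = -1: alg = 3, geom = 1

Step 1 — factor the characteristic polynomial to read off the algebraic multiplicities:
  χ_A(x) = (x + 1)^3

Step 2 — compute geometric multiplicities via the rank-nullity identity g(λ) = n − rank(A − λI):
  rank(A − (-1)·I) = 2, so dim ker(A − (-1)·I) = n − 2 = 1

Summary:
  λ = -1: algebraic multiplicity = 3, geometric multiplicity = 1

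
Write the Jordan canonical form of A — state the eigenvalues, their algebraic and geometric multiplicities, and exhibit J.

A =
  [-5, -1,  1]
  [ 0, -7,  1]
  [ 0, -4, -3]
J_3(-5)

The characteristic polynomial is
  det(x·I − A) = x^3 + 15*x^2 + 75*x + 125 = (x + 5)^3

Eigenvalues and multiplicities (the geometric multiplicity of λ is n − rank(A − λI), which equals the number of Jordan blocks for λ):
  λ = -5: algebraic multiplicity = 3, geometric multiplicity = 1

Determining the block sizes for each eigenvalue:
  λ = -5: one block (gm = 1), so the single block has size am = 3 → block sizes [3]

Assembling the blocks gives a Jordan form
J =
  [-5,  1,  0]
  [ 0, -5,  1]
  [ 0,  0, -5]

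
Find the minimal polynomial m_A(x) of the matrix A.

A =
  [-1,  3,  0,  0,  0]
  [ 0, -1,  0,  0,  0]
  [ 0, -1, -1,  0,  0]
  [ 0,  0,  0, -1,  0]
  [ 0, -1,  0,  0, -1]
x^2 + 2*x + 1

The characteristic polynomial is χ_A(x) = (x + 1)^5, so the eigenvalues are known. The minimal polynomial is
  m_A(x) = Π_λ (x − λ)^{k_λ}
where k_λ is the size of the *largest* Jordan block for λ (equivalently, the smallest k with (A − λI)^k v = 0 for every generalised eigenvector v of λ).

  λ = -1: largest Jordan block has size 2, contributing (x + 1)^2

So m_A(x) = (x + 1)^2 = x^2 + 2*x + 1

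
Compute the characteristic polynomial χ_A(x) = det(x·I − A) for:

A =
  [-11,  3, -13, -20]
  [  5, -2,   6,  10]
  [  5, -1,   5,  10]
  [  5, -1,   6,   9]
x^4 - x^3 - 9*x^2 - 11*x - 4

Expanding det(x·I − A) (e.g. by cofactor expansion or by noting that A is similar to its Jordan form J, which has the same characteristic polynomial as A) gives
  χ_A(x) = x^4 - x^3 - 9*x^2 - 11*x - 4
which factors as (x - 4)*(x + 1)^3. The eigenvalues (with algebraic multiplicities) are λ = -1 with multiplicity 3, λ = 4 with multiplicity 1.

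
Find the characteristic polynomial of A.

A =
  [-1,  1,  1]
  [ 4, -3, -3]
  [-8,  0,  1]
x^3 + 3*x^2 + 3*x + 1

Expanding det(x·I − A) (e.g. by cofactor expansion or by noting that A is similar to its Jordan form J, which has the same characteristic polynomial as A) gives
  χ_A(x) = x^3 + 3*x^2 + 3*x + 1
which factors as (x + 1)^3. The eigenvalues (with algebraic multiplicities) are λ = -1 with multiplicity 3.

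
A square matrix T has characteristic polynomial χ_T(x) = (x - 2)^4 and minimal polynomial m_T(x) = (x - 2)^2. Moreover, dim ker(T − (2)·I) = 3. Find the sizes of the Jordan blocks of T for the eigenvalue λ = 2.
Block sizes for λ = 2: [2, 1, 1]

Step 1 — from the characteristic polynomial, algebraic multiplicity of λ = 2 is 4. From dim ker(T − (2)·I) = 3, there are exactly 3 Jordan blocks for λ = 2.
Step 2 — from the minimal polynomial, the factor (x − 2)^2 tells us the largest block for λ = 2 has size 2.
Step 3 — with total size 4, 3 blocks, and largest block 2, the block sizes (in nonincreasing order) are [2, 1, 1].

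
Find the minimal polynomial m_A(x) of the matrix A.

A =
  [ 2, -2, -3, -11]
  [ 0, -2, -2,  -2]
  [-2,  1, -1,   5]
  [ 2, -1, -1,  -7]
x^2 + 4*x + 4

The characteristic polynomial is χ_A(x) = (x + 2)^4, so the eigenvalues are known. The minimal polynomial is
  m_A(x) = Π_λ (x − λ)^{k_λ}
where k_λ is the size of the *largest* Jordan block for λ (equivalently, the smallest k with (A − λI)^k v = 0 for every generalised eigenvector v of λ).

  λ = -2: largest Jordan block has size 2, contributing (x + 2)^2

So m_A(x) = (x + 2)^2 = x^2 + 4*x + 4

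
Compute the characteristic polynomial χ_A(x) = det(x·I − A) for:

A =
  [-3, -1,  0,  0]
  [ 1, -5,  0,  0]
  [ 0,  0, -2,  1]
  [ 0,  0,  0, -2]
x^4 + 12*x^3 + 52*x^2 + 96*x + 64

Expanding det(x·I − A) (e.g. by cofactor expansion or by noting that A is similar to its Jordan form J, which has the same characteristic polynomial as A) gives
  χ_A(x) = x^4 + 12*x^3 + 52*x^2 + 96*x + 64
which factors as (x + 2)^2*(x + 4)^2. The eigenvalues (with algebraic multiplicities) are λ = -4 with multiplicity 2, λ = -2 with multiplicity 2.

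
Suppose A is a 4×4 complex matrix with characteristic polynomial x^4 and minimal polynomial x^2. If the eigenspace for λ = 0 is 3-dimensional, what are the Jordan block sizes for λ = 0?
Block sizes for λ = 0: [2, 1, 1]

Step 1 — from the characteristic polynomial, algebraic multiplicity of λ = 0 is 4. From dim ker(A − (0)·I) = 3, there are exactly 3 Jordan blocks for λ = 0.
Step 2 — from the minimal polynomial, the factor (x − 0)^2 tells us the largest block for λ = 0 has size 2.
Step 3 — with total size 4, 3 blocks, and largest block 2, the block sizes (in nonincreasing order) are [2, 1, 1].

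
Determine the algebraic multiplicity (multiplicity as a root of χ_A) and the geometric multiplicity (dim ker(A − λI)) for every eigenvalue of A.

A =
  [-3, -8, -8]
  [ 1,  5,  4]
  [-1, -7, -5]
λ = -1: alg = 3, geom = 1

Step 1 — factor the characteristic polynomial to read off the algebraic multiplicities:
  χ_A(x) = (x + 1)^3

Step 2 — compute geometric multiplicities via the rank-nullity identity g(λ) = n − rank(A − λI):
  rank(A − (-1)·I) = 2, so dim ker(A − (-1)·I) = n − 2 = 1

Summary:
  λ = -1: algebraic multiplicity = 3, geometric multiplicity = 1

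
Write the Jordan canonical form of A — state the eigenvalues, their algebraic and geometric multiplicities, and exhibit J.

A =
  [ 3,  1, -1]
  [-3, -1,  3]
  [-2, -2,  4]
J_2(2) ⊕ J_1(2)

The characteristic polynomial is
  det(x·I − A) = x^3 - 6*x^2 + 12*x - 8 = (x - 2)^3

Eigenvalues and multiplicities (the geometric multiplicity of λ is n − rank(A − λI), which equals the number of Jordan blocks for λ):
  λ = 2: algebraic multiplicity = 3, geometric multiplicity = 2

Determining the block sizes for each eigenvalue:
  λ = 2: 2 blocks summing to 3 forces exactly one block of size 2 and the rest size 1 → block sizes [2, 1]

Assembling the blocks gives a Jordan form
J =
  [2, 1, 0]
  [0, 2, 0]
  [0, 0, 2]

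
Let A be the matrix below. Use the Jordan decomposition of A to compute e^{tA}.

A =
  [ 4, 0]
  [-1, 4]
e^{tA} =
  [exp(4*t), 0]
  [-t*exp(4*t), exp(4*t)]

Strategy: write A = P · J · P⁻¹ where J is a Jordan canonical form, so e^{tA} = P · e^{tJ} · P⁻¹, and e^{tJ} can be computed block-by-block.

A has Jordan form
J =
  [4, 1]
  [0, 4]
(up to reordering of blocks).

Per-block formulas:
  For a 2×2 Jordan block J_2(4): exp(t · J_2(4)) = e^(4t)·(I + t·N), where N is the 2×2 nilpotent shift.

After assembling e^{tJ} and conjugating by P, we get:

e^{tA} =
  [exp(4*t), 0]
  [-t*exp(4*t), exp(4*t)]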